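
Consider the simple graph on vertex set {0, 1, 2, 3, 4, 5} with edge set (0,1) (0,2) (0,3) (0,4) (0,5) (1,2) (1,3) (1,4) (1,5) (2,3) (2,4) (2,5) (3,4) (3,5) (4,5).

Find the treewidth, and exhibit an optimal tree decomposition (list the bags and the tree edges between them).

A single bag containing all 6 vertices is trivially a valid decomposition of width 5. For the lower bound, the 6 vertices {0, 1, 2, 3, 4, 5} are pairwise adjacent, and any tree decomposition puts a clique entirely inside one bag — forcing width ≥ 5. Therefore the treewidth is 5.

Treewidth 5.
Bags: B1 = {0, 1, 2, 3, 4, 5}
Tree: (single bag)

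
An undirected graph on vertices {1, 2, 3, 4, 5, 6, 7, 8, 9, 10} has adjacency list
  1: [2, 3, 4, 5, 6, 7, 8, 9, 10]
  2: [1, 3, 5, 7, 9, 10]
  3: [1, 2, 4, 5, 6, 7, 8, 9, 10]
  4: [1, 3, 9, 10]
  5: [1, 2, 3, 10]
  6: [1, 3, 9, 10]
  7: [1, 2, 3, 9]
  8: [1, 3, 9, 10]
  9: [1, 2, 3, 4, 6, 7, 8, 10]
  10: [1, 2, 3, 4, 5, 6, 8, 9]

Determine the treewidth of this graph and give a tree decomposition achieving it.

Treewidth 4.
One optimal decomposition is:
Bags: B1 = {1, 3, 4, 9, 10}  B2 = {1, 2, 3, 9, 10}  B3 = {1, 2, 3, 7, 9}  B4 = {1, 3, 8, 9, 10}  B5 = {1, 2, 3, 5, 10}  B6 = {1, 3, 6, 9, 10}
Tree: B1–B2, B2–B3, B2–B4, B2–B5, B2–B6

Every bag has size at most 5, so the width is 5 − 1 = 4 and tw(G) ≤ 4. For the lower bound, the 5 vertices {1, 3, 8, 9, 10} are pairwise adjacent, and any tree decomposition puts a clique entirely inside one bag — forcing width ≥ 4. The upper and lower bounds meet at 4, so that is the treewidth.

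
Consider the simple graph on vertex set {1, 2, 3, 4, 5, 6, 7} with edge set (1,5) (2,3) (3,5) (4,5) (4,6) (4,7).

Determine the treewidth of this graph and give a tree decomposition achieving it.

Treewidth 1.
Bags: B1 = {3, 5}  B2 = {2, 3}  B3 = {4, 5}  B4 = {4, 7}  B5 = {1, 5}  B6 = {4, 6}
Tree: B1–B2, B1–B3, B3–B4, B3–B5, B4–B6

Every bag has size at most 2, so the width is 2 − 1 = 1 and tw(G) ≤ 1. Any graph with an edge has treewidth ≥ 1, and G has the edge 3–5. Hence tw(G) = 1 exactly.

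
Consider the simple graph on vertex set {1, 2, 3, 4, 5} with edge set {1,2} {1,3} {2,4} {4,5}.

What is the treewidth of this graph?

1

A width-1 tree decomposition is:
Bags: B1 = {1, 3}  B2 = {1, 2}  B3 = {2, 4}  B4 = {4, 5}
Tree: B1–B2, B2–B3, B3–B4
Every bag has size at most 2, so the width is 2 − 1 = 1 and tw(G) ≤ 1. G has an edge, so its treewidth is at least 1. Therefore the treewidth is 1.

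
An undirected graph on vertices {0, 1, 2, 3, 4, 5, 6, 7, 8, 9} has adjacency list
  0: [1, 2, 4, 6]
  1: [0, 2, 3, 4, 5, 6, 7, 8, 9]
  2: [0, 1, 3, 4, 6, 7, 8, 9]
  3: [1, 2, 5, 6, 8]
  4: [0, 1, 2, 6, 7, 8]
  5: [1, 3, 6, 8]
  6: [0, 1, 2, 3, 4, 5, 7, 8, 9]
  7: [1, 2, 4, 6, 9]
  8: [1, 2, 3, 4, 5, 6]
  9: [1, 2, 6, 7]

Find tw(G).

4

A width-4 tree decomposition is:
Bags: B1 = {1, 2, 4, 6, 7}  B2 = {1, 2, 6, 7, 9}  B3 = {0, 1, 2, 4, 6}  B4 = {1, 2, 4, 6, 8}  B5 = {1, 2, 3, 6, 8}  B6 = {1, 3, 5, 6, 8}
Tree: B1–B2, B1–B3, B1–B4, B4–B5, B5–B6
The largest bag has 5 vertices, giving width 4; this decomposition certifies tw(G) ≤ 4. Conversely, {1, 2, 6, 7, 9} is a clique of size 5, and the vertices of any clique must share a bag in every tree decomposition; so some bag has ≥ 5 vertices and tw(G) ≥ 4. Hence tw(G) = 4 exactly.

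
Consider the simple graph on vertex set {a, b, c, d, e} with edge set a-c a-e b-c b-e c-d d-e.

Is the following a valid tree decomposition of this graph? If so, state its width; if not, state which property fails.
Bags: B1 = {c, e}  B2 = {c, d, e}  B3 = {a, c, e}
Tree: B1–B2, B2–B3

A tree decomposition must satisfy three properties: every vertex lies in some bag; for every edge, both endpoints lie together in some bag; and for every vertex, the bags containing it form a connected subtree. Here vertex b appears in no bag, so the decomposition is invalid.

No — vertex b appears in no bag.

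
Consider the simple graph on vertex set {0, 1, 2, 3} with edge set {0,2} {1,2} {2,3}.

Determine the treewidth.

A width-1 tree decomposition is:
Bags: B1 = {2, 3}  B2 = {1, 2}  B3 = {0, 2}
Tree: B1–B2, B1–B3
Each bag holds 2 vertices, so the decomposition has width 1, which upper-bounds the treewidth. Since G has at least one edge (e.g. 3–2), it is not an edgeless graph, so tw(G) ≥ 1. Hence tw(G) = 1 exactly.

1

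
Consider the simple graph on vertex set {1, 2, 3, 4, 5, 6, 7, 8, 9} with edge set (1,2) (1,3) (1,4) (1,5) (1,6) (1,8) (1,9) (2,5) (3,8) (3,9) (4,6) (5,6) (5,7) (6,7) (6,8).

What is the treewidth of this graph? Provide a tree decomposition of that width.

The largest bag has 3 vertices, giving width 2; this decomposition certifies tw(G) ≤ 2. On the other hand G contains the 3-clique {1, 3, 9}. A clique must lie in a single bag of any decomposition, so no decomposition can have width below 2. Combining the bounds, tw(G) = 2.

Treewidth 2.
One optimal decomposition is:
Bags: B1 = {1, 5, 6}  B2 = {1, 6, 8}  B3 = {5, 6, 7}  B4 = {1, 3, 8}  B5 = {1, 4, 6}  B6 = {1, 2, 5}  B7 = {1, 3, 9}
Tree: B1–B2, B1–B3, B2–B4, B1–B5, B1–B6, B4–B7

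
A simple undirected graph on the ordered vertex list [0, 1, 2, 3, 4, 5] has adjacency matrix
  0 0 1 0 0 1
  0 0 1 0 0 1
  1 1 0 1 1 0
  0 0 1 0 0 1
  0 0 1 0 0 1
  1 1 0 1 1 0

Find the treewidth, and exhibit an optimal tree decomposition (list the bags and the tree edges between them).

The largest bag has 3 vertices, giving width 2; this decomposition certifies tw(G) ≤ 2. For the lower bound, G contains the cycle 0–2–1–5–0, so G is not a forest; only forests have treewidth ≤ 1, hence tw(G) ≥ 2. Combining the bounds, tw(G) = 2.

Treewidth 2.
Bags: B1 = {0, 2, 5}  B2 = {1, 2, 5}  B3 = {2, 3, 5}  B4 = {2, 4, 5}
Tree: B1–B2, B2–B3, B3–B4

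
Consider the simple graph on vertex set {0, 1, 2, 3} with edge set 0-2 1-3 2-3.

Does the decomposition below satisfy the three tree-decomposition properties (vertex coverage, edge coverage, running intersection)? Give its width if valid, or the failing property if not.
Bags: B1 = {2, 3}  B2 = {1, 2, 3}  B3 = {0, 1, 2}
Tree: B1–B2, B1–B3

A tree decomposition must satisfy three properties: every vertex lies in some bag; for every edge, both endpoints lie together in some bag; and for every vertex, the bags containing it form a connected subtree. Here bags containing vertex 1 are not connected in the tree, so the decomposition is invalid.

No — bags containing vertex 1 are not connected in the tree.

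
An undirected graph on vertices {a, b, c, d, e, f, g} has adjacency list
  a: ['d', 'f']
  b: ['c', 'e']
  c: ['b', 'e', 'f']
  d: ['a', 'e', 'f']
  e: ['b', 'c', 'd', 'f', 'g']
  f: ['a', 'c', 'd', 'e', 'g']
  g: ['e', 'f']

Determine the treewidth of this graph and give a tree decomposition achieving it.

Treewidth 2.
Bags: B1 = {d, e, f}  B2 = {c, e, f}  B3 = {b, c, e}  B4 = {a, d, f}  B5 = {e, f, g}
Tree: B1–B2, B2–B3, B1–B4, B1–B5

Each bag holds 3 vertices, so the decomposition has width 2, which upper-bounds the treewidth. On the other hand G contains the 3-clique {d, e, f}. A clique must lie in a single bag of any decomposition, so no decomposition can have width below 2. Therefore the treewidth is 2.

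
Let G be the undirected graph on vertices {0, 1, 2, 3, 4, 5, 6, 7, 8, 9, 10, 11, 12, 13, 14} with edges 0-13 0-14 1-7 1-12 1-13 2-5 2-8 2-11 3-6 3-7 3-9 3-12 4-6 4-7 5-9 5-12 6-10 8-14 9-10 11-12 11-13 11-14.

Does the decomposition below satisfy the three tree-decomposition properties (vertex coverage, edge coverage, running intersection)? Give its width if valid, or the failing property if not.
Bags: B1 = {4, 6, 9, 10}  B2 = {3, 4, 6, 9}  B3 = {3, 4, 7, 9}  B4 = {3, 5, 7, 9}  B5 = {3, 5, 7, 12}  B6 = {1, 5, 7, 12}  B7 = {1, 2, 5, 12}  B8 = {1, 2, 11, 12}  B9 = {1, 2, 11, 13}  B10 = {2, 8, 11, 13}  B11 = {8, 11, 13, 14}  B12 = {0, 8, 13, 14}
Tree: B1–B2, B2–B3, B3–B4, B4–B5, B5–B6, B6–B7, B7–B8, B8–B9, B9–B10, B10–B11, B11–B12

Yes; width 3.

Checking the three conditions: (i) the bags cover all of {0, 1, 2, 3, 4, 5, 6, 7, 8, 9, 10, 11, 12, 13, 14}; (ii) for each edge, some bag contains both endpoints; (iii) the bags containing any fixed vertex form a subtree. All hold, so the decomposition is valid with width 4 − 1 = 3.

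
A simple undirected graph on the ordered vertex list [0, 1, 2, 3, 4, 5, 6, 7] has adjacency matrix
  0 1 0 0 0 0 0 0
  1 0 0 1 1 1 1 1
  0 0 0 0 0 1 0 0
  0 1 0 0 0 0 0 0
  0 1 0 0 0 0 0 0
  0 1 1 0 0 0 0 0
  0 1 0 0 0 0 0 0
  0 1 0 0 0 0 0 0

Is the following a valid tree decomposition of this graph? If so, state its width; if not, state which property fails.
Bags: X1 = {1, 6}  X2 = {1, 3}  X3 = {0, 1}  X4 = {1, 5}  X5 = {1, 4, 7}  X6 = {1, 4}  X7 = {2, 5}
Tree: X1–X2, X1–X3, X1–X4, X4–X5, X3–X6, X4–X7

No — bags containing vertex 4 are not connected in the tree.

A tree decomposition must satisfy three properties: every vertex lies in some bag; for every edge, both endpoints lie together in some bag; and for every vertex, the bags containing it form a connected subtree. Here bags containing vertex 4 are not connected in the tree, so the decomposition is invalid.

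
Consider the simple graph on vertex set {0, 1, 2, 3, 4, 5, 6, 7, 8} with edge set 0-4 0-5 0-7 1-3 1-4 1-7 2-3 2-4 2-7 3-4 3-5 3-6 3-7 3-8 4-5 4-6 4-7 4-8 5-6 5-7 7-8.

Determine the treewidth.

A width-3 tree decomposition is:
Bags: B1 = {1, 3, 4, 7}  B2 = {3, 4, 7, 8}  B3 = {3, 4, 5, 7}  B4 = {0, 4, 5, 7}  B5 = {2, 3, 4, 7}  B6 = {3, 4, 5, 6}
Tree: B1–B2, B2–B3, B3–B4, B1–B5, B3–B6
Each bag holds 4 vertices, so the decomposition has width 3, which upper-bounds the treewidth. On the other hand G contains the 4-clique {0, 4, 5, 7}. A clique must lie in a single bag of any decomposition, so no decomposition can have width below 3. The upper and lower bounds meet at 3, so that is the treewidth.

3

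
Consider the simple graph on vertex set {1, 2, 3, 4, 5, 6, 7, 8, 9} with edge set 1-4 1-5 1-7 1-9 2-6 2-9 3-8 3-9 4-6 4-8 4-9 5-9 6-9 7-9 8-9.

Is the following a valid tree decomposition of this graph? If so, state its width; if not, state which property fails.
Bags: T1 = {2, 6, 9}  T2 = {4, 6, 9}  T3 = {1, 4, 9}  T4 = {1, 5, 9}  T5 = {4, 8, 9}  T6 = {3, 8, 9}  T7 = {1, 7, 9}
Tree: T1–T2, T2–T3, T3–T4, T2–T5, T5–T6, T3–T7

Yes; width 2.

Vertex coverage: the bags together contain {1, 2, 3, 4, 5, 6, 7, 8, 9}, the full vertex set. Edge coverage: each edge of G has both endpoints in at least one bag. Running intersection: for every vertex, the bags containing it form a connected subtree. All three properties hold, so this is a valid tree decomposition of width max|bag| − 1 = 2, and hence tw(G) ≤ 2.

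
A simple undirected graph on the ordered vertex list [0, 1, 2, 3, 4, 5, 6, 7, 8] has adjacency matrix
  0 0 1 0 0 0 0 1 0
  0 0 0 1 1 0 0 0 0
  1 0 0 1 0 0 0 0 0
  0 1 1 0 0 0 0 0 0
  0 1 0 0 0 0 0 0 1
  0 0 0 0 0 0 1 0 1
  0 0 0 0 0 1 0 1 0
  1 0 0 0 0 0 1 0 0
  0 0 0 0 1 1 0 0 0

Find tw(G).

A width-2 tree decomposition is:
Bags: B1 = {0, 6, 7}  B2 = {0, 2, 6}  B3 = {2, 3, 6}  B4 = {1, 3, 6}  B5 = {1, 4, 6}  B6 = {4, 6, 8}  B7 = {5, 6, 8}
Tree: B1–B2, B2–B3, B3–B4, B4–B5, B5–B6, B6–B7
Every bag has size at most 3, so the width is 3 − 1 = 2 and tw(G) ≤ 2. Since 6–7–0–2–3–1–4–8–5–6 is a cycle in G, G is not acyclic. Forests are exactly the graphs of treewidth ≤ 1, so tw(G) ≥ 2. Hence tw(G) = 2 exactly.

2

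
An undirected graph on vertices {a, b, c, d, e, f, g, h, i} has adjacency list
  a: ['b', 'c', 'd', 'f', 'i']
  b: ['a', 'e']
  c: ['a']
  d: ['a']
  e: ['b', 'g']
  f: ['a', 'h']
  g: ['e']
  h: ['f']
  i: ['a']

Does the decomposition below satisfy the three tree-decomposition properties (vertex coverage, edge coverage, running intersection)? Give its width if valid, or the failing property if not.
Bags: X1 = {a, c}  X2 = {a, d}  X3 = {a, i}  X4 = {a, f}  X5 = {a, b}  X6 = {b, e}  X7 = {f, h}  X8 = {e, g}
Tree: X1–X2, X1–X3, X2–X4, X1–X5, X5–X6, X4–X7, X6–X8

Vertex coverage: the bags together contain {a, b, c, d, e, f, g, h, i}, the full vertex set. Edge coverage: each edge of G has both endpoints in at least one bag. Running intersection: for every vertex, the bags containing it form a connected subtree. All three properties hold, so this is a valid tree decomposition of width max|bag| − 1 = 1, and hence tw(G) ≤ 1.

Yes; width 1.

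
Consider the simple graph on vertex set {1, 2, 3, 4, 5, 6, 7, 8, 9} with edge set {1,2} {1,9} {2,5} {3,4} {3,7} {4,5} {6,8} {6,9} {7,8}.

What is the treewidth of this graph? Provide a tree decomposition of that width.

Every bag has size at most 3, so the width is 3 − 1 = 2 and tw(G) ≤ 2. The edges 2–1–9–6–8–7–3–4–5–2 form a cycle, so G is not a tree and its treewidth is at least 2. Hence tw(G) = 2 exactly.

Treewidth 2.
One optimal decomposition is:
Bags: B1 = {1, 2, 9}  B2 = {2, 6, 9}  B3 = {2, 6, 8}  B4 = {2, 7, 8}  B5 = {2, 3, 7}  B6 = {2, 3, 4}  B7 = {2, 4, 5}
Tree: B1–B2, B2–B3, B3–B4, B4–B5, B5–B6, B6–B7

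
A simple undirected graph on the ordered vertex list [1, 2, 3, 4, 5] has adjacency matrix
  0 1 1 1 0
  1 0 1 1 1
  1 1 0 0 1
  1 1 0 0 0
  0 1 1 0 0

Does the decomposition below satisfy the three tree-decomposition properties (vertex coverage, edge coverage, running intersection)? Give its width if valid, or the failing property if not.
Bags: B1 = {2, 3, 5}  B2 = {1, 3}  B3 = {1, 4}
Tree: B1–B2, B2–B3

A tree decomposition must satisfy three properties: every vertex lies in some bag; for every edge, both endpoints lie together in some bag; and for every vertex, the bags containing it form a connected subtree. Here edge (2,1) lies in no bag, so the decomposition is invalid.

No — edge (2,1) lies in no bag.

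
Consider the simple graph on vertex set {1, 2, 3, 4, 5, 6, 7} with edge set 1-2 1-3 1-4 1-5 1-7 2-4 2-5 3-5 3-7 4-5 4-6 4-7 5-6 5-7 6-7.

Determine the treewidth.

3

A width-3 tree decomposition is:
Bags: B1 = {4, 5, 6, 7}  B2 = {1, 4, 5, 7}  B3 = {1, 2, 4, 5}  B4 = {1, 3, 5, 7}
Tree: B1–B2, B2–B3, B2–B4
Every bag has size at most 4, so the width is 4 − 1 = 3 and tw(G) ≤ 3. On the other hand G contains the 4-clique {1, 3, 5, 7}. A clique must lie in a single bag of any decomposition, so no decomposition can have width below 3. Therefore the treewidth is 3.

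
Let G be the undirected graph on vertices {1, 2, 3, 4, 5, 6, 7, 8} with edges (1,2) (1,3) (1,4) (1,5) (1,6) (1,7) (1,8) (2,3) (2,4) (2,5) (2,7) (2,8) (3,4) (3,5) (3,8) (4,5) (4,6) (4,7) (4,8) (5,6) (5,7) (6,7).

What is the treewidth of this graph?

A width-4 tree decomposition is:
Bags: B1 = {1, 4, 5, 6, 7}  B2 = {1, 2, 4, 5, 7}  B3 = {1, 2, 3, 4, 5}  B4 = {1, 2, 3, 4, 8}
Tree: B1–B2, B2–B3, B3–B4
The largest bag has 5 vertices, giving width 4; this decomposition certifies tw(G) ≤ 4. Conversely, {1, 2, 3, 4, 8} is a clique of size 5, and the vertices of any clique must share a bag in every tree decomposition; so some bag has ≥ 5 vertices and tw(G) ≥ 4. Therefore the treewidth is 4.

4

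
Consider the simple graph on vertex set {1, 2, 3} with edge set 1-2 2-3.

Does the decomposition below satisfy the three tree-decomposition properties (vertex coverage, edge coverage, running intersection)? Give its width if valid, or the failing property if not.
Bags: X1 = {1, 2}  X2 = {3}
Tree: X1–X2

No — edge (2,3) lies in no bag.

A tree decomposition must satisfy three properties: every vertex lies in some bag; for every edge, both endpoints lie together in some bag; and for every vertex, the bags containing it form a connected subtree. Here edge (2,3) lies in no bag, so the decomposition is invalid.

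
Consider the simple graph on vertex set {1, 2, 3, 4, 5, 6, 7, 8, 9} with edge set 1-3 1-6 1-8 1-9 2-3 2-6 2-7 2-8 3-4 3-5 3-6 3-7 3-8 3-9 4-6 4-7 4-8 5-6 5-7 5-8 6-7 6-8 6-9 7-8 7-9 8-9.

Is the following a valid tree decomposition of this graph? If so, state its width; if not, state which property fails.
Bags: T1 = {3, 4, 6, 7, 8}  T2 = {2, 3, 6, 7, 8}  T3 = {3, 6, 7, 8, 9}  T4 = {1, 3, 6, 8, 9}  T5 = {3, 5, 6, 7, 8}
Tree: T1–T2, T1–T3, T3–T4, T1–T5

Yes; width 4.

Checking the three conditions: (i) the bags cover all of {1, 2, 3, 4, 5, 6, 7, 8, 9}; (ii) for each edge, some bag contains both endpoints; (iii) the bags containing any fixed vertex form a subtree. All hold, so the decomposition is valid with width 5 − 1 = 4.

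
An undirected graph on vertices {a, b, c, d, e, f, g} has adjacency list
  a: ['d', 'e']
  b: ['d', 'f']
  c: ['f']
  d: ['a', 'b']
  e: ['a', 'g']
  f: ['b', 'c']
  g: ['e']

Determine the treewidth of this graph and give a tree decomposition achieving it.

Every bag has size at most 2, so the width is 2 − 1 = 1 and tw(G) ≤ 1. Any graph with an edge has treewidth ≥ 1, and G has the edge g–e. Therefore the treewidth is 1.

Treewidth 1.
Bags: B1 = {e, g}  B2 = {a, e}  B3 = {a, d}  B4 = {b, d}  B5 = {b, f}  B6 = {c, f}
Tree: B1–B2, B2–B3, B3–B4, B4–B5, B5–B6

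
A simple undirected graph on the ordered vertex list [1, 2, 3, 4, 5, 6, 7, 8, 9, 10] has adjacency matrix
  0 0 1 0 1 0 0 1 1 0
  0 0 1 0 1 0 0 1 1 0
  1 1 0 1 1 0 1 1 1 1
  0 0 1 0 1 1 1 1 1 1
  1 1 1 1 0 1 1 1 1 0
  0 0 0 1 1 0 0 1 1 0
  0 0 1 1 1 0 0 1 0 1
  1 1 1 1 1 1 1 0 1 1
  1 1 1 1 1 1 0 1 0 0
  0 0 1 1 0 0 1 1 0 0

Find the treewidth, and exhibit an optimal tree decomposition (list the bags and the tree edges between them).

The largest bag has 5 vertices, giving width 4; this decomposition certifies tw(G) ≤ 4. For the lower bound, the 5 vertices {3, 4, 7, 8, 10} are pairwise adjacent, and any tree decomposition puts a clique entirely inside one bag — forcing width ≥ 4. Hence tw(G) = 4 exactly.

Treewidth 4.
One optimal decomposition is:
Bags: B1 = {3, 4, 5, 8, 9}  B2 = {4, 5, 6, 8, 9}  B3 = {3, 4, 5, 7, 8}  B4 = {2, 3, 5, 8, 9}  B5 = {3, 4, 7, 8, 10}  B6 = {1, 3, 5, 8, 9}
Tree: B1–B2, B1–B3, B1–B4, B3–B5, B4–B6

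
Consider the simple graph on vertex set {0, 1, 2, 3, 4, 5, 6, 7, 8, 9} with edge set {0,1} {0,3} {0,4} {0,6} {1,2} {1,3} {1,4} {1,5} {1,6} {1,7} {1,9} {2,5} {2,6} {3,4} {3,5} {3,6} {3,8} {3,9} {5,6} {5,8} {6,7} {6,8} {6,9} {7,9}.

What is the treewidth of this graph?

3

A width-3 tree decomposition is:
Bags: B1 = {0, 1, 3, 6}  B2 = {1, 3, 5, 6}  B3 = {1, 3, 6, 9}  B4 = {1, 6, 7, 9}  B5 = {1, 2, 5, 6}  B6 = {3, 5, 6, 8}  B7 = {0, 1, 3, 4}
Tree: B1–B2, B1–B3, B3–B4, B2–B5, B2–B6, B1–B7
Each bag holds 4 vertices, so the decomposition has width 3, which upper-bounds the treewidth. On the other hand G contains the 4-clique {3, 5, 6, 8}. A clique must lie in a single bag of any decomposition, so no decomposition can have width below 3. Therefore the treewidth is 3.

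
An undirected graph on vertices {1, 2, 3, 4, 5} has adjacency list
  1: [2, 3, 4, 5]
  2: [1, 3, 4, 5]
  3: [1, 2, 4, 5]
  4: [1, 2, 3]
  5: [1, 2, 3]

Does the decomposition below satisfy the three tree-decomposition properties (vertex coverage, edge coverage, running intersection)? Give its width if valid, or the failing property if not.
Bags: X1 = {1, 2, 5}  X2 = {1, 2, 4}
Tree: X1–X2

A tree decomposition must satisfy three properties: every vertex lies in some bag; for every edge, both endpoints lie together in some bag; and for every vertex, the bags containing it form a connected subtree. Here vertex 3 appears in no bag, so the decomposition is invalid.

No — vertex 3 appears in no bag.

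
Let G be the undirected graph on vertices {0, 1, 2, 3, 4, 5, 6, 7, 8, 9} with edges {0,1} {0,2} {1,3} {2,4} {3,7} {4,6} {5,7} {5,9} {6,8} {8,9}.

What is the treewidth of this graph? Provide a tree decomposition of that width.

Treewidth 2.
Bags: B1 = {3, 5, 7}  B2 = {1, 3, 5}  B3 = {0, 1, 5}  B4 = {0, 2, 5}  B5 = {2, 4, 5}  B6 = {4, 5, 6}  B7 = {5, 6, 8}  B8 = {5, 8, 9}
Tree: B1–B2, B2–B3, B3–B4, B4–B5, B5–B6, B6–B7, B7–B8

The largest bag has 3 vertices, giving width 2; this decomposition certifies tw(G) ≤ 2. Since 5–7–3–1–0–2–4–6–8–9–5 is a cycle in G, G is not acyclic. Forests are exactly the graphs of treewidth ≤ 1, so tw(G) ≥ 2. Therefore the treewidth is 2.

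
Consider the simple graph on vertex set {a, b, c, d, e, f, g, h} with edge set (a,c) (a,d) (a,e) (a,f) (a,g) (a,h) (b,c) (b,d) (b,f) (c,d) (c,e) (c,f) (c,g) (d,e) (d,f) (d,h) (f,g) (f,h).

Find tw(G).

A width-3 tree decomposition is:
Bags: B1 = {a, c, f, g}  B2 = {a, c, d, f}  B3 = {a, c, d, e}  B4 = {b, c, d, f}  B5 = {a, d, f, h}
Tree: B1–B2, B2–B3, B2–B4, B2–B5
Every bag has size at most 4, so the width is 4 − 1 = 3 and tw(G) ≤ 3. For the lower bound, the 4 vertices {a, c, d, e} are pairwise adjacent, and any tree decomposition puts a clique entirely inside one bag — forcing width ≥ 3. The upper and lower bounds meet at 3, so that is the treewidth.

3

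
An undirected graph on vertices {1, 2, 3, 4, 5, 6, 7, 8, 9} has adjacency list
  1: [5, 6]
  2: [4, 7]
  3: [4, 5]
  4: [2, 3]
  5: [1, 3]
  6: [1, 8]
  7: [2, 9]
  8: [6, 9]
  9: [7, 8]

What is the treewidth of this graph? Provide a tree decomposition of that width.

The largest bag has 3 vertices, giving width 2; this decomposition certifies tw(G) ≤ 2. Since 4–3–5–1–6–8–9–7–2–4 is a cycle in G, G is not acyclic. Forests are exactly the graphs of treewidth ≤ 1, so tw(G) ≥ 2. The upper and lower bounds meet at 2, so that is the treewidth.

Treewidth 2.
One such decomposition:
Bags: B1 = {3, 4, 5}  B2 = {1, 4, 5}  B3 = {1, 4, 6}  B4 = {4, 6, 8}  B5 = {4, 8, 9}  B6 = {4, 7, 9}  B7 = {2, 4, 7}
Tree: B1–B2, B2–B3, B3–B4, B4–B5, B5–B6, B6–B7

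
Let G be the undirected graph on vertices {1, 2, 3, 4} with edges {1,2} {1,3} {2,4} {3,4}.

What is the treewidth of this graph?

A width-2 tree decomposition is:
Bags: B1 = {1, 2, 3}  B2 = {2, 3, 4}
Tree: B1–B2
The largest bag has 3 vertices, giving width 2; this decomposition certifies tw(G) ≤ 2. Since 3–1–2–4–3 is a cycle in G, G is not acyclic. Forests are exactly the graphs of treewidth ≤ 1, so tw(G) ≥ 2. Hence tw(G) = 2 exactly.

2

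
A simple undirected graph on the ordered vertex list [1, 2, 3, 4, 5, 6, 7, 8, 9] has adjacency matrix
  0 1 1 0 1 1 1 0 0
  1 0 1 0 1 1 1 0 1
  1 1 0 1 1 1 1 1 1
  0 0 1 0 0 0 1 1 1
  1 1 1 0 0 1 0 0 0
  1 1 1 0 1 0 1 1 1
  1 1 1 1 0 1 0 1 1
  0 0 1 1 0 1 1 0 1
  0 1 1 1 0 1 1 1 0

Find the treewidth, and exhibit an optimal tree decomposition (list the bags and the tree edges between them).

Each bag holds 5 vertices, so the decomposition has width 4, which upper-bounds the treewidth. Conversely, {3, 4, 7, 8, 9} is a clique of size 5, and the vertices of any clique must share a bag in every tree decomposition; so some bag has ≥ 5 vertices and tw(G) ≥ 4. Combining the bounds, tw(G) = 4.

Treewidth 4.
One such decomposition:
Bags: B1 = {2, 3, 6, 7, 9}  B2 = {3, 6, 7, 8, 9}  B3 = {3, 4, 7, 8, 9}  B4 = {1, 2, 3, 6, 7}  B5 = {1, 2, 3, 5, 6}
Tree: B1–B2, B2–B3, B1–B4, B4–B5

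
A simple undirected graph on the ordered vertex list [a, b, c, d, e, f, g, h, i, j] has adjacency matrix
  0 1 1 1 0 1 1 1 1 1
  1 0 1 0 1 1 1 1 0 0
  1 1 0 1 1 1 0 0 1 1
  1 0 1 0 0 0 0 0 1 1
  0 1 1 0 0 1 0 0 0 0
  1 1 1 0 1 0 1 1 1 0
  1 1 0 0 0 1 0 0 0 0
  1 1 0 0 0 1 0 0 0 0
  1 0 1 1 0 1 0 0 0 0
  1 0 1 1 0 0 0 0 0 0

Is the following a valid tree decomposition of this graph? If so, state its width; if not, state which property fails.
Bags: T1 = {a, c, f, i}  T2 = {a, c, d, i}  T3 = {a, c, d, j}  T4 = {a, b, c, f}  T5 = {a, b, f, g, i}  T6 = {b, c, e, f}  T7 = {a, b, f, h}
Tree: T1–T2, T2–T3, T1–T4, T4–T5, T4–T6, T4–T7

A tree decomposition must satisfy three properties: every vertex lies in some bag; for every edge, both endpoints lie together in some bag; and for every vertex, the bags containing it form a connected subtree. Here bags containing vertex i are not connected in the tree, so the decomposition is invalid.

No — bags containing vertex i are not connected in the tree.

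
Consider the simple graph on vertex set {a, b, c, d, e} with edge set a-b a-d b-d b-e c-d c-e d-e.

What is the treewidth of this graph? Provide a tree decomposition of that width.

Treewidth 2.
One optimal decomposition is:
Bags: B1 = {c, d, e}  B2 = {b, d, e}  B3 = {a, b, d}
Tree: B1–B2, B2–B3

Each bag holds 3 vertices, so the decomposition has width 2, which upper-bounds the treewidth. On the other hand G contains the 3-clique {c, d, e}. A clique must lie in a single bag of any decomposition, so no decomposition can have width below 2. Hence tw(G) = 2 exactly.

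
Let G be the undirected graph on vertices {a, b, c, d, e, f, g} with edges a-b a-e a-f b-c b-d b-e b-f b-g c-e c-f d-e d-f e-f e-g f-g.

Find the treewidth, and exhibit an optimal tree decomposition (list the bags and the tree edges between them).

Treewidth 3.
One such decomposition:
Bags: B1 = {b, c, e, f}  B2 = {a, b, e, f}  B3 = {b, e, f, g}  B4 = {b, d, e, f}
Tree: B1–B2, B1–B3, B2–B4

The largest bag has 4 vertices, giving width 3; this decomposition certifies tw(G) ≤ 3. Conversely, {b, d, e, f} is a clique of size 4, and the vertices of any clique must share a bag in every tree decomposition; so some bag has ≥ 4 vertices and tw(G) ≥ 3. The upper and lower bounds meet at 3, so that is the treewidth.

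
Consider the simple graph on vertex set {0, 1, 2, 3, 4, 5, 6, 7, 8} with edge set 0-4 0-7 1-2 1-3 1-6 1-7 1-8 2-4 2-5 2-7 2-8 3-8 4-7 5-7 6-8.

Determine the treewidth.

A width-2 tree decomposition is:
Bags: B1 = {2, 4, 7}  B2 = {2, 5, 7}  B3 = {0, 4, 7}  B4 = {1, 2, 7}  B5 = {1, 2, 8}  B6 = {1, 6, 8}  B7 = {1, 3, 8}
Tree: B1–B2, B1–B3, B1–B4, B4–B5, B5–B6, B5–B7
Every bag has size at most 3, so the width is 3 − 1 = 2 and tw(G) ≤ 2. On the other hand G contains the 3-clique {0, 4, 7}. A clique must lie in a single bag of any decomposition, so no decomposition can have width below 2. Hence tw(G) = 2 exactly.

2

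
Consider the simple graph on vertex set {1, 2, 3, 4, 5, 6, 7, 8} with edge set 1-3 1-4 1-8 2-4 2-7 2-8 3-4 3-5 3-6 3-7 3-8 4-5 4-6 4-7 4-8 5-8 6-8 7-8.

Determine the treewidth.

3

A width-3 tree decomposition is:
Bags: B1 = {3, 4, 5, 8}  B2 = {3, 4, 7, 8}  B3 = {1, 3, 4, 8}  B4 = {3, 4, 6, 8}  B5 = {2, 4, 7, 8}
Tree: B1–B2, B1–B3, B1–B4, B2–B5
Each bag holds 4 vertices, so the decomposition has width 3, which upper-bounds the treewidth. Conversely, {2, 4, 7, 8} is a clique of size 4, and the vertices of any clique must share a bag in every tree decomposition; so some bag has ≥ 4 vertices and tw(G) ≥ 3. The upper and lower bounds meet at 3, so that is the treewidth.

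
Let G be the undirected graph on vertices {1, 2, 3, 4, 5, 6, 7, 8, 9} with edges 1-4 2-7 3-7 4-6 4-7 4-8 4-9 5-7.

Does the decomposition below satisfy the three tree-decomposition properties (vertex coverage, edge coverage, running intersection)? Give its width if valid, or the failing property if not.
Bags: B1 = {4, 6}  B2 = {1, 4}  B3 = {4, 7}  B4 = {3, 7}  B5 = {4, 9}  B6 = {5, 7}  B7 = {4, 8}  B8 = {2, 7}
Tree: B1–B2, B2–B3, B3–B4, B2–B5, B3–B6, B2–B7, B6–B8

Checking the three conditions: (i) the bags cover all of {1, 2, 3, 4, 5, 6, 7, 8, 9}; (ii) for each edge, some bag contains both endpoints; (iii) the bags containing any fixed vertex form a subtree. All hold, so the decomposition is valid with width 2 − 1 = 1.

Yes; width 1.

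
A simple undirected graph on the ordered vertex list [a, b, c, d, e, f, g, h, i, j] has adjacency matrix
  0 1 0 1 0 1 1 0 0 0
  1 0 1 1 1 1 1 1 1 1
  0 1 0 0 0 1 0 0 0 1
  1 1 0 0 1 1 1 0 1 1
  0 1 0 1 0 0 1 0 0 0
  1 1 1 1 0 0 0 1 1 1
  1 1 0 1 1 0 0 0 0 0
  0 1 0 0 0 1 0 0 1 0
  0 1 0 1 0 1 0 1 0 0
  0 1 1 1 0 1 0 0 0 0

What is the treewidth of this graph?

A width-3 tree decomposition is:
Bags: B1 = {a, b, d, f}  B2 = {a, b, d, g}  B3 = {b, d, f, i}  B4 = {b, f, h, i}  B5 = {b, d, e, g}  B6 = {b, d, f, j}  B7 = {b, c, f, j}
Tree: B1–B2, B1–B3, B3–B4, B2–B5, B3–B6, B6–B7
The largest bag has 4 vertices, giving width 3; this decomposition certifies tw(G) ≤ 3. For the lower bound, the 4 vertices {b, d, e, g} are pairwise adjacent, and any tree decomposition puts a clique entirely inside one bag — forcing width ≥ 3. The upper and lower bounds meet at 3, so that is the treewidth.

3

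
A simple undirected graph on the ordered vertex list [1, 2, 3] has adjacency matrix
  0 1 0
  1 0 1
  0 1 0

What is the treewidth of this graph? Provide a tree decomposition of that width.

Treewidth 1.
One such decomposition:
Bags: B1 = {2, 3}  B2 = {1, 2}
Tree: B1–B2

Every bag has size at most 2, so the width is 2 − 1 = 1 and tw(G) ≤ 1. Any graph with an edge has treewidth ≥ 1, and G has the edge 3–2. The upper and lower bounds meet at 1, so that is the treewidth.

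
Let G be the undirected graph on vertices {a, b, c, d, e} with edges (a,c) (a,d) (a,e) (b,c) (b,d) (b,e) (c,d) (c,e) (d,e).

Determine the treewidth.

3

A width-3 tree decomposition is:
Bags: B1 = {b, c, d, e}  B2 = {a, c, d, e}
Tree: B1–B2
Each bag holds 4 vertices, so the decomposition has width 3, which upper-bounds the treewidth. Conversely, {a, c, d, e} is a clique of size 4, and the vertices of any clique must share a bag in every tree decomposition; so some bag has ≥ 4 vertices and tw(G) ≥ 3. Hence tw(G) = 3 exactly.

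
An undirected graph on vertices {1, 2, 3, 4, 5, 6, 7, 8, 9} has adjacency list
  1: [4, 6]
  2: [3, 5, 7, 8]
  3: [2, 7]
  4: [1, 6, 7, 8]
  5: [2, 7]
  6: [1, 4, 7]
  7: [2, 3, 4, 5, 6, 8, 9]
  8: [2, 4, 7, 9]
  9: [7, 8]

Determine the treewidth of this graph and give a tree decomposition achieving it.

Treewidth 2.
One such decomposition:
Bags: B1 = {2, 5, 7}  B2 = {2, 7, 8}  B3 = {4, 7, 8}  B4 = {4, 6, 7}  B5 = {2, 3, 7}  B6 = {1, 4, 6}  B7 = {7, 8, 9}
Tree: B1–B2, B2–B3, B3–B4, B1–B5, B4–B6, B3–B7

Each bag holds 3 vertices, so the decomposition has width 2, which upper-bounds the treewidth. On the other hand G contains the 3-clique {1, 4, 6}. A clique must lie in a single bag of any decomposition, so no decomposition can have width below 2. The upper and lower bounds meet at 2, so that is the treewidth.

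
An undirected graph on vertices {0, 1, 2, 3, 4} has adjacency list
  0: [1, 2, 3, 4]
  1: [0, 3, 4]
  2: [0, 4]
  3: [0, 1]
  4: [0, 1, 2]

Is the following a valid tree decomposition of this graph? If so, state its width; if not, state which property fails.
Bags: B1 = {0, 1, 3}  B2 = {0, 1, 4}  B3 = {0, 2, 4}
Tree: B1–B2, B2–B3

Yes; width 2.

Every vertex of G appears in some bag (union = {0, 1, 2, 3, 4}); every edge is covered by a bag; and for each vertex v the set of bags containing v is connected in the bag tree. The decomposition is therefore valid. The largest bag has 3 vertices, so the width is 2.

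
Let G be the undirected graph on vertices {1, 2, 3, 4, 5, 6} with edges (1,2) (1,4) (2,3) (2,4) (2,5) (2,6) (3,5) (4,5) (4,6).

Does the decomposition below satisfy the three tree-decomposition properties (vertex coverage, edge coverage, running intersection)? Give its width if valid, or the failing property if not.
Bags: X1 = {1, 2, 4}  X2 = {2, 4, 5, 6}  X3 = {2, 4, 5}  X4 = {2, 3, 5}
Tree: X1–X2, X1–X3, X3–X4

A tree decomposition must satisfy three properties: every vertex lies in some bag; for every edge, both endpoints lie together in some bag; and for every vertex, the bags containing it form a connected subtree. Here bags containing vertex 5 are not connected in the tree, so the decomposition is invalid.

No — bags containing vertex 5 are not connected in the tree.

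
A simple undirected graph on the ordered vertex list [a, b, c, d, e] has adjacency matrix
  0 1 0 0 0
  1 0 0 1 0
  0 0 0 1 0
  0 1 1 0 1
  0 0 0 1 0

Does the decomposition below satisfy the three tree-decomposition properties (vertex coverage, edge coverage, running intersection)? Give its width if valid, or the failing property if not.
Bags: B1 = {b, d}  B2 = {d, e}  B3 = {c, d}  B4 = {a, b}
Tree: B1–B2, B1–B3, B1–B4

Checking the three conditions: (i) the bags cover all of {a, b, c, d, e}; (ii) for each edge, some bag contains both endpoints; (iii) the bags containing any fixed vertex form a subtree. All hold, so the decomposition is valid with width 2 − 1 = 1.

Yes; width 1.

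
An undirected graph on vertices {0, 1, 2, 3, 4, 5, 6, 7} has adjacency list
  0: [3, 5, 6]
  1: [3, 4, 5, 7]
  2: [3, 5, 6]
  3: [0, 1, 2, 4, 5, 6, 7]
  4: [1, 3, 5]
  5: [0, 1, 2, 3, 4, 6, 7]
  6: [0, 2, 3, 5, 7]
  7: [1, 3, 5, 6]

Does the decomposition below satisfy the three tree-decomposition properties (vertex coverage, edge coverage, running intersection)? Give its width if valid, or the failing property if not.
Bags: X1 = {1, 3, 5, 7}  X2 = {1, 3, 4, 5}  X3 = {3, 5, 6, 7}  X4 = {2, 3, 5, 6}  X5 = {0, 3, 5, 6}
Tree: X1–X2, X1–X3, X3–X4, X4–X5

Checking the three conditions: (i) the bags cover all of {0, 1, 2, 3, 4, 5, 6, 7}; (ii) for each edge, some bag contains both endpoints; (iii) the bags containing any fixed vertex form a subtree. All hold, so the decomposition is valid with width 4 − 1 = 3.

Yes; width 3.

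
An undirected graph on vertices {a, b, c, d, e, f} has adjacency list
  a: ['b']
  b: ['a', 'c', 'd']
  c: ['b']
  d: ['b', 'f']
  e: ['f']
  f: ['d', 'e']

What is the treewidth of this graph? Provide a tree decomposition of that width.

The largest bag has 2 vertices, giving width 1; this decomposition certifies tw(G) ≤ 1. Since G has at least one edge (e.g. c–b), it is not an edgeless graph, so tw(G) ≥ 1. Therefore the treewidth is 1.

Treewidth 1.
One such decomposition:
Bags: B1 = {b, c}  B2 = {b, d}  B3 = {d, f}  B4 = {e, f}  B5 = {a, b}
Tree: B1–B2, B2–B3, B3–B4, B1–B5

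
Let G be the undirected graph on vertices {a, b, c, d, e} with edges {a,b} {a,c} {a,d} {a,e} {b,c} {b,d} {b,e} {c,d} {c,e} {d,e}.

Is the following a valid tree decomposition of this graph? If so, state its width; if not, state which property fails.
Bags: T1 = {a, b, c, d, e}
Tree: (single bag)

Every vertex of G appears in some bag (union = {a, b, c, d, e}); every edge is covered by a bag; and for each vertex v the set of bags containing v is connected in the bag tree. The decomposition is therefore valid. The largest bag has 5 vertices, so the width is 4.

Yes; width 4.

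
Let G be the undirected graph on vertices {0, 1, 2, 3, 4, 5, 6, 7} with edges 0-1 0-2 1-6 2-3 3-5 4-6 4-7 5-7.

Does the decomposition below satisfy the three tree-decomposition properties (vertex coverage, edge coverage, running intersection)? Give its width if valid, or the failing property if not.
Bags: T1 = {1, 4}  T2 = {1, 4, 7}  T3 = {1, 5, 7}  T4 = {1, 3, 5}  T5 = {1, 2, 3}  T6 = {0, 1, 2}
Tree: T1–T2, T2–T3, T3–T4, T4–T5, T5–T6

A tree decomposition must satisfy three properties: every vertex lies in some bag; for every edge, both endpoints lie together in some bag; and for every vertex, the bags containing it form a connected subtree. Here vertex 6 appears in no bag, so the decomposition is invalid.

No — vertex 6 appears in no bag.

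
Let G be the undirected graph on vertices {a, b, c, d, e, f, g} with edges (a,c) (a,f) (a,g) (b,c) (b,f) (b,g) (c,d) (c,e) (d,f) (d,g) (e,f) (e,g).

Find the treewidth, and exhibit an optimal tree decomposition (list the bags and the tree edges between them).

Every bag has size at most 4, so the width is 4 − 1 = 3 and tw(G) ≤ 3. For the lower bound: the 4 vertex sets {d,g}, {c,e}, {f}, {a} are disjoint, each induces a connected subgraph, and every pair is joined by at least one edge of G. Contracting each set to a single vertex therefore yields K_{4} as a minor, and since treewidth is minor-monotone, tw(G) ≥ tw(K_{4}) = 3. Hence tw(G) = 3 exactly.

Treewidth 3.
One optimal decomposition is:
Bags: B1 = {c, d, f, g}  B2 = {c, e, f, g}  B3 = {a, c, f, g}  B4 = {b, c, f, g}
Tree: B1–B2, B2–B3, B3–B4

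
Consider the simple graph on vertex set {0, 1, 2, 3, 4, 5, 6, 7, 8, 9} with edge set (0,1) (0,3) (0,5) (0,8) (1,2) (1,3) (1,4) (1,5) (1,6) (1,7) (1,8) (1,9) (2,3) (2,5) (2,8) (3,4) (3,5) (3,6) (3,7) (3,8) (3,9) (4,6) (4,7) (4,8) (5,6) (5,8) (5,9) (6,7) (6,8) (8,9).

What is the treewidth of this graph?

4

A width-4 tree decomposition is:
Bags: B1 = {1, 3, 5, 6, 8}  B2 = {0, 1, 3, 5, 8}  B3 = {1, 2, 3, 5, 8}  B4 = {1, 3, 5, 8, 9}  B5 = {1, 3, 4, 6, 8}  B6 = {1, 3, 4, 6, 7}
Tree: B1–B2, B1–B3, B3–B4, B1–B5, B5–B6
Every bag has size at most 5, so the width is 5 − 1 = 4 and tw(G) ≤ 4. On the other hand G contains the 5-clique {1, 3, 4, 6, 8}. A clique must lie in a single bag of any decomposition, so no decomposition can have width below 4. Therefore the treewidth is 4.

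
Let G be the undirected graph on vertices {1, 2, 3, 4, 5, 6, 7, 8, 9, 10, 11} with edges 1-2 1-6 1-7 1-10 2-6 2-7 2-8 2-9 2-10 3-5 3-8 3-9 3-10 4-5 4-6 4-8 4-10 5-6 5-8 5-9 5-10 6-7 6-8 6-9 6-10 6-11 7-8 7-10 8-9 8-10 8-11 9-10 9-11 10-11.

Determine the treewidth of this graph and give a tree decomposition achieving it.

The largest bag has 5 vertices, giving width 4; this decomposition certifies tw(G) ≤ 4. For the lower bound, the 5 vertices {3, 5, 8, 9, 10} are pairwise adjacent, and any tree decomposition puts a clique entirely inside one bag — forcing width ≥ 4. Therefore the treewidth is 4.

Treewidth 4.
One such decomposition:
Bags: B1 = {2, 6, 8, 9, 10}  B2 = {2, 6, 7, 8, 10}  B3 = {1, 2, 6, 7, 10}  B4 = {5, 6, 8, 9, 10}  B5 = {6, 8, 9, 10, 11}  B6 = {3, 5, 8, 9, 10}  B7 = {4, 5, 6, 8, 10}
Tree: B1–B2, B2–B3, B1–B4, B1–B5, B4–B6, B4–B7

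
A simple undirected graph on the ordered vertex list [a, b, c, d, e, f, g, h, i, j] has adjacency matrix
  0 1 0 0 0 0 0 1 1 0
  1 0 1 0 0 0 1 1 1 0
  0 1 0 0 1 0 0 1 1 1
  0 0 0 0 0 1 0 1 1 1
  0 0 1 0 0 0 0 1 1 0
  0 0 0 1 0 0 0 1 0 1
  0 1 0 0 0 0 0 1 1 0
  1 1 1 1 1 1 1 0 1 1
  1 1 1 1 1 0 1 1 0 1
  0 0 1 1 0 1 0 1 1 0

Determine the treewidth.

A width-3 tree decomposition is:
Bags: B1 = {c, h, i, j}  B2 = {d, h, i, j}  B3 = {b, c, h, i}  B4 = {a, b, h, i}  B5 = {b, g, h, i}  B6 = {d, f, h, j}  B7 = {c, e, h, i}
Tree: B1–B2, B1–B3, B3–B4, B3–B5, B2–B6, B1–B7
Each bag holds 4 vertices, so the decomposition has width 3, which upper-bounds the treewidth. Conversely, {d, f, h, j} is a clique of size 4, and the vertices of any clique must share a bag in every tree decomposition; so some bag has ≥ 4 vertices and tw(G) ≥ 3. The upper and lower bounds meet at 3, so that is the treewidth.

3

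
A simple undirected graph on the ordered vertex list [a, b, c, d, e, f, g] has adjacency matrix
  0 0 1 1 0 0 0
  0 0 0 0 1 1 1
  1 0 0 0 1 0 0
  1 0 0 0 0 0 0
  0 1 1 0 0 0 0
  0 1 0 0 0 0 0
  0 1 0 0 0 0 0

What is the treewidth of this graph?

A width-1 tree decomposition is:
Bags: B1 = {b, e}  B2 = {c, e}  B3 = {b, g}  B4 = {b, f}  B5 = {a, c}  B6 = {a, d}
Tree: B1–B2, B1–B3, B1–B4, B2–B5, B5–B6
The largest bag has 2 vertices, giving width 1; this decomposition certifies tw(G) ≤ 1. Since G has at least one edge (e.g. b–e), it is not an edgeless graph, so tw(G) ≥ 1. Hence tw(G) = 1 exactly.

1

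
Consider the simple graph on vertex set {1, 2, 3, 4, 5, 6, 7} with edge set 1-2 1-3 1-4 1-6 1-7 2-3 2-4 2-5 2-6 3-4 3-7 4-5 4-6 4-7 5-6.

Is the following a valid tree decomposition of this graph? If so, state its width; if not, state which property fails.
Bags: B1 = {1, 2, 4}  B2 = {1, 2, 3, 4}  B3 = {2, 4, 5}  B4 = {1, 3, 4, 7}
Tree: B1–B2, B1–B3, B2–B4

No — vertex 6 appears in no bag.

A tree decomposition must satisfy three properties: every vertex lies in some bag; for every edge, both endpoints lie together in some bag; and for every vertex, the bags containing it form a connected subtree. Here vertex 6 appears in no bag, so the decomposition is invalid.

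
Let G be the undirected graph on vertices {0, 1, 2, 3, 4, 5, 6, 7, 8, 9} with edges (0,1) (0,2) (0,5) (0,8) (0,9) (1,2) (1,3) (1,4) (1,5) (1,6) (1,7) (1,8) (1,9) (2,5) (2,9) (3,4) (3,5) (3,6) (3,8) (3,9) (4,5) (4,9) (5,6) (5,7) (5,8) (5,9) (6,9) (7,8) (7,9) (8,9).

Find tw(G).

A width-4 tree decomposition is:
Bags: B1 = {1, 3, 5, 8, 9}  B2 = {1, 5, 7, 8, 9}  B3 = {1, 3, 4, 5, 9}  B4 = {0, 1, 5, 8, 9}  B5 = {0, 1, 2, 5, 9}  B6 = {1, 3, 5, 6, 9}
Tree: B1–B2, B1–B3, B2–B4, B4–B5, B3–B6
Every bag has size at most 5, so the width is 5 − 1 = 4 and tw(G) ≤ 4. Conversely, {0, 1, 5, 8, 9} is a clique of size 5, and the vertices of any clique must share a bag in every tree decomposition; so some bag has ≥ 5 vertices and tw(G) ≥ 4. The upper and lower bounds meet at 4, so that is the treewidth.

4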